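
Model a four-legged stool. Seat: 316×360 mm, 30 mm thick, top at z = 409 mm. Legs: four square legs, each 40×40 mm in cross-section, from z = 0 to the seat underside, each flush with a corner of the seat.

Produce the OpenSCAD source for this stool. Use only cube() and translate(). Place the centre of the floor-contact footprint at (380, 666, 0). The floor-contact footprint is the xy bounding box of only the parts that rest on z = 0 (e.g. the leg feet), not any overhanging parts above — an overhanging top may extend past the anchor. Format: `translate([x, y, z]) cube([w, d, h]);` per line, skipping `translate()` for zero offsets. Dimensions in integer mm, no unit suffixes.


// leg_h = 409 - 30 = 379
translate([222, 486, 379]) cube([316, 360, 30]);
translate([222, 486, 0]) cube([40, 40, 379]);
translate([498, 486, 0]) cube([40, 40, 379]);
translate([222, 806, 0]) cube([40, 40, 379]);
translate([498, 806, 0]) cube([40, 40, 379]);


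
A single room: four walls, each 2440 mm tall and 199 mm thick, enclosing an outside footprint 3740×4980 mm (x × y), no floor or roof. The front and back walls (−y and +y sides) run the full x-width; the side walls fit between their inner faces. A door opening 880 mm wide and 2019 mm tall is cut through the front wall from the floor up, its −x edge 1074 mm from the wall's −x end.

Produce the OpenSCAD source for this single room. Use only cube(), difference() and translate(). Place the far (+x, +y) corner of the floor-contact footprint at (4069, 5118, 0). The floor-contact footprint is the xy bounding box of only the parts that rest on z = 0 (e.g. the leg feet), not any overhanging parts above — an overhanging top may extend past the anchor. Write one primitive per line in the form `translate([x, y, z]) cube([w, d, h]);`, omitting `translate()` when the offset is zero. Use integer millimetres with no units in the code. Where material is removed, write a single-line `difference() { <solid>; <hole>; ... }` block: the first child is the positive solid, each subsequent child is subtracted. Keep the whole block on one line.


difference() { translate([329, 138, 0]) cube([3740, 199, 2440]); translate([1403, 138, 0]) cube([880, 199, 2019]); }
translate([329, 4919, 0]) cube([3740, 199, 2440]);
translate([329, 337, 0]) cube([199, 4582, 2440]);
translate([3870, 337, 0]) cube([199, 4582, 2440]);


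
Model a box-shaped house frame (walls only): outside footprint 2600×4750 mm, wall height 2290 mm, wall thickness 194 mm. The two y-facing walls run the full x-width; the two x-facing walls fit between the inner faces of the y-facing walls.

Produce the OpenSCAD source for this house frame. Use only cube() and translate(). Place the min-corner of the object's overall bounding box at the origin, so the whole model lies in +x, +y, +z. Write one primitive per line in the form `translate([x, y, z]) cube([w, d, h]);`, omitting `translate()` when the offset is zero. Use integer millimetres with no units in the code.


cube([2600, 194, 2290]);
translate([0, 4556, 0]) cube([2600, 194, 2290]);
translate([0, 194, 0]) cube([194, 4362, 2290]);
translate([2406, 194, 0]) cube([194, 4362, 2290]);


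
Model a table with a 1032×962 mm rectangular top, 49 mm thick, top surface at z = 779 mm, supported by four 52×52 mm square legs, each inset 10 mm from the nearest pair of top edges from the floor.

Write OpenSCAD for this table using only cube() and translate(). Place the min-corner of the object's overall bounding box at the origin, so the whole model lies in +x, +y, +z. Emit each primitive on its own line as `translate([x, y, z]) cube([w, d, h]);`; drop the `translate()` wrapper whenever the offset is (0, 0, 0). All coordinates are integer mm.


// leg_h = 779 - 49 = 730
translate([0, 0, 730]) cube([1032, 962, 49]);
translate([10, 10, 0]) cube([52, 52, 730]);
translate([970, 10, 0]) cube([52, 52, 730]);
translate([10, 900, 0]) cube([52, 52, 730]);
translate([970, 900, 0]) cube([52, 52, 730]);


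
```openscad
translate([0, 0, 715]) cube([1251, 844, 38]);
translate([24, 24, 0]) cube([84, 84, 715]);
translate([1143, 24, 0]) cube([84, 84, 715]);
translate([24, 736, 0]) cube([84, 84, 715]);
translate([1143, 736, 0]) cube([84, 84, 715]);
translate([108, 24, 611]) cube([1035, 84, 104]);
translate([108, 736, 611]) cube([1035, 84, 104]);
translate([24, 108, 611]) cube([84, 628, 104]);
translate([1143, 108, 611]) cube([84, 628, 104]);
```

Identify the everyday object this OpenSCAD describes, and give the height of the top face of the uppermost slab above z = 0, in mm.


A table. The table height is 753 mm.

A 1251×844×38 slab sits at z = 715 on four 84 mm square posts — a table. The top surface is at 715 + 38 = 753 mm.


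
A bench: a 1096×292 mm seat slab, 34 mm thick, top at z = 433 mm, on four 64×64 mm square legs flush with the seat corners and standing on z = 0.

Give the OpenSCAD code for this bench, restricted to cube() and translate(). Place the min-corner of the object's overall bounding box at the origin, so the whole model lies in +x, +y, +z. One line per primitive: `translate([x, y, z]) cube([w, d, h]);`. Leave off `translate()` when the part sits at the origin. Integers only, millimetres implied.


// leg_h = 433 − 34 = 399
translate([0, 0, 399]) cube([1096, 292, 34]);
cube([64, 64, 399]);
translate([0, 228, 0]) cube([64, 64, 399]);
translate([1032, 0, 0]) cube([64, 64, 399]);
translate([1032, 228, 0]) cube([64, 64, 399]);


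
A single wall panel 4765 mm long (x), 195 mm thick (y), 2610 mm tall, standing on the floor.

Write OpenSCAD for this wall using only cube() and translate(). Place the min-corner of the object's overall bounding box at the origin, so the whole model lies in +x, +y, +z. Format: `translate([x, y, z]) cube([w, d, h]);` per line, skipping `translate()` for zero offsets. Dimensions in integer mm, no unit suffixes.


cube([4765, 195, 2610]);


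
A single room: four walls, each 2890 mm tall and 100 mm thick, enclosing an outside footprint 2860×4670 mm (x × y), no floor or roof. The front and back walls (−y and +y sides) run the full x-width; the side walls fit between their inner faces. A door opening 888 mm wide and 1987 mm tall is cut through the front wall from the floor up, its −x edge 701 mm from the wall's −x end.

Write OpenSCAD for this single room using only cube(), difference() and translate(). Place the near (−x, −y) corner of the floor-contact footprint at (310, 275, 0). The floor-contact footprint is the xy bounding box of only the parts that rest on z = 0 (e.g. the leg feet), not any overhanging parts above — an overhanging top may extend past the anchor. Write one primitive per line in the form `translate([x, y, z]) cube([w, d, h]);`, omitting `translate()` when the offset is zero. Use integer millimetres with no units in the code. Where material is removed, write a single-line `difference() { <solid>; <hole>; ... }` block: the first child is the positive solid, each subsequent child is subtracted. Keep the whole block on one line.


difference() { translate([310, 275, 0]) cube([2860, 100, 2890]); translate([1011, 275, 0]) cube([888, 100, 1987]); }
translate([310, 4845, 0]) cube([2860, 100, 2890]);
translate([310, 375, 0]) cube([100, 4470, 2890]);
translate([3070, 375, 0]) cube([100, 4470, 2890]);


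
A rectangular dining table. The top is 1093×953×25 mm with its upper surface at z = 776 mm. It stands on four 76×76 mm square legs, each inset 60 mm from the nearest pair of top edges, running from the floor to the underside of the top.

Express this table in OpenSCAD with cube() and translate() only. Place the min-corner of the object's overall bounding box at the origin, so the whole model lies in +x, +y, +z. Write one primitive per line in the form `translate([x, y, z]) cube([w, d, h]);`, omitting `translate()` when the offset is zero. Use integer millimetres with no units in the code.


translate([0, 0, 751]) cube([1093, 953, 25]);
translate([60, 60, 0]) cube([76, 76, 751]);
translate([957, 60, 0]) cube([76, 76, 751]);
translate([60, 817, 0]) cube([76, 76, 751]);
translate([957, 817, 0]) cube([76, 76, 751]);


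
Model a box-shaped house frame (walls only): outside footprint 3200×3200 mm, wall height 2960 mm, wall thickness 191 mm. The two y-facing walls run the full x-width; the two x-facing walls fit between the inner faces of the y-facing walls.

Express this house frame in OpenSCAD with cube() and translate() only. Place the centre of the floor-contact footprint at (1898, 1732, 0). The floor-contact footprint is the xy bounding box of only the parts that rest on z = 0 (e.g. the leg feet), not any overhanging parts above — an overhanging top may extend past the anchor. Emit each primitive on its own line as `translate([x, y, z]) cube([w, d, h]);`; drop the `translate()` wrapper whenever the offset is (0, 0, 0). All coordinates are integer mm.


translate([298, 132, 0]) cube([3200, 191, 2960]);
translate([298, 3141, 0]) cube([3200, 191, 2960]);
translate([298, 323, 0]) cube([191, 2818, 2960]);
translate([3307, 323, 0]) cube([191, 2818, 2960]);


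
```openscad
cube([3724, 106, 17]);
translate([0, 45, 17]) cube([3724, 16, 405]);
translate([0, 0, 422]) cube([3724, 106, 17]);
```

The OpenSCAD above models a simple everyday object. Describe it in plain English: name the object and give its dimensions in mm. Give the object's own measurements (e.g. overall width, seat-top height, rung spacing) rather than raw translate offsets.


An I-beam lying along x, 3724 mm long. Overall section height 439 mm. Two flanges 106 mm wide (y) and 17 mm thick, one on the floor and one at the top; a web 16 mm thick runs between them, centred on the flange width.


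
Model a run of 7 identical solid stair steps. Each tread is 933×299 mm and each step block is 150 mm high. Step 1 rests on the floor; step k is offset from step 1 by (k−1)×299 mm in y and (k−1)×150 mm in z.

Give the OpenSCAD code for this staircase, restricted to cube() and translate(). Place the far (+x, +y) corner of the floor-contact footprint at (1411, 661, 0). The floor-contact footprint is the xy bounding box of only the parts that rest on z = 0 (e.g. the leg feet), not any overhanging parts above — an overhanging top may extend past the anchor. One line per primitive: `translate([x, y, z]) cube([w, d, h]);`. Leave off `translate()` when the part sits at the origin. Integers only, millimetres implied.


translate([478, 362, 0]) cube([933, 299, 150]);
translate([478, 661, 150]) cube([933, 299, 150]);
translate([478, 960, 300]) cube([933, 299, 150]);
translate([478, 1259, 450]) cube([933, 299, 150]);
translate([478, 1558, 600]) cube([933, 299, 150]);
translate([478, 1857, 750]) cube([933, 299, 150]);
translate([478, 2156, 900]) cube([933, 299, 150]);


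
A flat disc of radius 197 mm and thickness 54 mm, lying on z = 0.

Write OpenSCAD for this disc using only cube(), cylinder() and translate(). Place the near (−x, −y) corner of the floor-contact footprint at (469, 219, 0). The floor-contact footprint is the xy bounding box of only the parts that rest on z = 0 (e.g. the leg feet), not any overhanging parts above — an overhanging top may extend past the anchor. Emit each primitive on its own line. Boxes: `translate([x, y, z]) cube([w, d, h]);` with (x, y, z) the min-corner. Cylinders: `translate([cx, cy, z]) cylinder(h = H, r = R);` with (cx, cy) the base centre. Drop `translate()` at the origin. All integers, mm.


translate([666, 416, 0]) cylinder(h = 54, r = 197);


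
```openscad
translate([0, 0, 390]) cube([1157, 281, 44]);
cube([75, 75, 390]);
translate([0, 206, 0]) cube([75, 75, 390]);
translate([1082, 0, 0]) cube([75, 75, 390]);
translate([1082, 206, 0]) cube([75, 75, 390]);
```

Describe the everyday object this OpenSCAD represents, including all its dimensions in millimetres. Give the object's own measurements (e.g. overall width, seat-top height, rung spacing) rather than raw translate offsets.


A long wooden bench with a 1157 mm (x) × 281 mm (y) seat, 44 mm thick, its top surface 434 mm above the floor. Four 75 mm square legs at the seat corners, flush with the edges, run from z = 0 to the seat underside.


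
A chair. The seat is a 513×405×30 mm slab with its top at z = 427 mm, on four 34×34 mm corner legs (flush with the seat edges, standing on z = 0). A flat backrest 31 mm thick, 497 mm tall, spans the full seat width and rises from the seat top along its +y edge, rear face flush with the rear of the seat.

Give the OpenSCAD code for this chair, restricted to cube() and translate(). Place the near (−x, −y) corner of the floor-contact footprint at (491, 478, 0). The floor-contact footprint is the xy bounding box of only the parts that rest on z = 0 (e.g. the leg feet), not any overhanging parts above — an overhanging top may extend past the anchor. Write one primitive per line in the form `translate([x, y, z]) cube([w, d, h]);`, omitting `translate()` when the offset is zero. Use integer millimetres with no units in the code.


// leg_h = 427 - 30 = 397
translate([491, 478, 397]) cube([513, 405, 30]);
translate([491, 478, 0]) cube([34, 34, 397]);
translate([970, 478, 0]) cube([34, 34, 397]);
translate([491, 849, 0]) cube([34, 34, 397]);
translate([970, 849, 0]) cube([34, 34, 397]);
translate([491, 852, 427]) cube([513, 31, 497]);


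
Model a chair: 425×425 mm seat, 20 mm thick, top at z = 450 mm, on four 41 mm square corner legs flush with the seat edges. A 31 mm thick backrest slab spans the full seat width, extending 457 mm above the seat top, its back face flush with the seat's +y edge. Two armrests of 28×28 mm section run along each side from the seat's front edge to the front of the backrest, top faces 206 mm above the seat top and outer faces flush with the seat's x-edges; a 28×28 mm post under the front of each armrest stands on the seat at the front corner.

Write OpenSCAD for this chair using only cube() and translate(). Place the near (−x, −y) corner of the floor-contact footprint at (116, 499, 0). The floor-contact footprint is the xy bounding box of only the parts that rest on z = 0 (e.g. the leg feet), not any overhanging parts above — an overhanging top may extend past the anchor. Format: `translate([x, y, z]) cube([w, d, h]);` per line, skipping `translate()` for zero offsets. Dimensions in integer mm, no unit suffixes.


translate([116, 499, 430]) cube([425, 425, 20]);
translate([116, 499, 0]) cube([41, 41, 430]);
translate([500, 499, 0]) cube([41, 41, 430]);
translate([116, 883, 0]) cube([41, 41, 430]);
translate([500, 883, 0]) cube([41, 41, 430]);
translate([116, 893, 450]) cube([425, 31, 457]);
translate([116, 499, 628]) cube([28, 394, 28]);
translate([513, 499, 628]) cube([28, 394, 28]);
translate([116, 499, 450]) cube([28, 28, 178]);
translate([513, 499, 450]) cube([28, 28, 178]);


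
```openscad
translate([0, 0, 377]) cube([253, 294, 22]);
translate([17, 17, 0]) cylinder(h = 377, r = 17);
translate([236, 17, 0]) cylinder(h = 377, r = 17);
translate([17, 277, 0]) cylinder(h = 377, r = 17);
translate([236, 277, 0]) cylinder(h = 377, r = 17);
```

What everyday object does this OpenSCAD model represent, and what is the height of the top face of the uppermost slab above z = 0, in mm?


A stool. The seat height is 399 mm.

A 253×294×22 slab at z = 377 on four corner cylinders — a stool. The seat top is 377 + 22 = 399 mm.


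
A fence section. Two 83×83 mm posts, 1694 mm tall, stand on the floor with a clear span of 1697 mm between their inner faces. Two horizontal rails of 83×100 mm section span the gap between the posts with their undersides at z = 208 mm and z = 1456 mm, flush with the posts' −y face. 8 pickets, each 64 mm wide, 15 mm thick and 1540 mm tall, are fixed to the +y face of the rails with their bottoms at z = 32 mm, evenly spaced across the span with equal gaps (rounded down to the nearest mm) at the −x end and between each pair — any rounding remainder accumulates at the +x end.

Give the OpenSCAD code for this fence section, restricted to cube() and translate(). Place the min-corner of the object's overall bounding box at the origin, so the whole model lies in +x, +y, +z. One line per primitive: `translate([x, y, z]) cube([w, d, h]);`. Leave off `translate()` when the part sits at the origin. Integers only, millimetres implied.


cube([83, 83, 1694]);
translate([1780, 0, 0]) cube([83, 83, 1694]);
translate([83, 0, 208]) cube([1697, 83, 100]);
translate([83, 0, 1456]) cube([1697, 83, 100]);
translate([214, 83, 32]) cube([64, 15, 1540]);
translate([409, 83, 32]) cube([64, 15, 1540]);
translate([604, 83, 32]) cube([64, 15, 1540]);
translate([799, 83, 32]) cube([64, 15, 1540]);
translate([994, 83, 32]) cube([64, 15, 1540]);
translate([1189, 83, 32]) cube([64, 15, 1540]);
translate([1384, 83, 32]) cube([64, 15, 1540]);
translate([1579, 83, 32]) cube([64, 15, 1540]);


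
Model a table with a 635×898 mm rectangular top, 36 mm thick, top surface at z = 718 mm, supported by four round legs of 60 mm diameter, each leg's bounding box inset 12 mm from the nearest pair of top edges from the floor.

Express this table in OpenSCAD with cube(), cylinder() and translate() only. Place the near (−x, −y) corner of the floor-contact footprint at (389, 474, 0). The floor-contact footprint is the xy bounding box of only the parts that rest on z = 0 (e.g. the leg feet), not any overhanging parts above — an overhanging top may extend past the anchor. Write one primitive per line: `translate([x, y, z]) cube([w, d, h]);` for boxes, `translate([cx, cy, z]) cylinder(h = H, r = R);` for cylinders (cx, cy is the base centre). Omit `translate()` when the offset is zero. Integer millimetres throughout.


translate([377, 462, 682]) cube([635, 898, 36]);
translate([419, 504, 0]) cylinder(h = 682, r = 30);
translate([970, 504, 0]) cylinder(h = 682, r = 30);
translate([419, 1318, 0]) cylinder(h = 682, r = 30);
translate([970, 1318, 0]) cylinder(h = 682, r = 30);


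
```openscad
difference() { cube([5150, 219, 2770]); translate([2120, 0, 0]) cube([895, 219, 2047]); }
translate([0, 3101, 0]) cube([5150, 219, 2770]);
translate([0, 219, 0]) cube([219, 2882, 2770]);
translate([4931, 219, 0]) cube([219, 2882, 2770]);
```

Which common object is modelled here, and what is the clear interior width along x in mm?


A single room. The interior width is 4712 mm.

Four walls enclosing a rectangle with a door in the front wall — a room. Outside width 5150 minus two 219 mm walls gives 4712 mm.


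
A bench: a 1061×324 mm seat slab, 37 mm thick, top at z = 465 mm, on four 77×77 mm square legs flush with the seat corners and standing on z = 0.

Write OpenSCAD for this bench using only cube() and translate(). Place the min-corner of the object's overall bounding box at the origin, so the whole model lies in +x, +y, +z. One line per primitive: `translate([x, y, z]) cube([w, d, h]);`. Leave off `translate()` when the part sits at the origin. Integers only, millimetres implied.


// leg_h = 465 − 37 = 428
translate([0, 0, 428]) cube([1061, 324, 37]);
cube([77, 77, 428]);
translate([0, 247, 0]) cube([77, 77, 428]);
translate([984, 0, 0]) cube([77, 77, 428]);
translate([984, 247, 0]) cube([77, 77, 428]);


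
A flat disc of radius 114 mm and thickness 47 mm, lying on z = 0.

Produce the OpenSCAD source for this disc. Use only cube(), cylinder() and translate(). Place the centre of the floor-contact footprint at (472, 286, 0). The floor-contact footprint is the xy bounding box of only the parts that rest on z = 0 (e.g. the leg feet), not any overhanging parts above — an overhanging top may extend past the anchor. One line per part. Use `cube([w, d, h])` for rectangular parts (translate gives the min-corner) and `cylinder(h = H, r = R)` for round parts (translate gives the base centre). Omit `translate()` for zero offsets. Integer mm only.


translate([472, 286, 0]) cylinder(h = 47, r = 114);


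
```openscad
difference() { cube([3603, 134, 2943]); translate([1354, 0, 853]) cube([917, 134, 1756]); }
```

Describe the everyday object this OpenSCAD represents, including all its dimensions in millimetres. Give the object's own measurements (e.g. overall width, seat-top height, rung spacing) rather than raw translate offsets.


A wall 3603 mm long (x), 134 mm thick (y), 2943 mm tall, with a rectangular window opening cut through it. The opening is 917 mm wide and 1756 mm tall; its sill is at z = 853 mm and its near (−x) edge is 1354 mm from the wall's −x end. The opening passes through the full wall thickness.


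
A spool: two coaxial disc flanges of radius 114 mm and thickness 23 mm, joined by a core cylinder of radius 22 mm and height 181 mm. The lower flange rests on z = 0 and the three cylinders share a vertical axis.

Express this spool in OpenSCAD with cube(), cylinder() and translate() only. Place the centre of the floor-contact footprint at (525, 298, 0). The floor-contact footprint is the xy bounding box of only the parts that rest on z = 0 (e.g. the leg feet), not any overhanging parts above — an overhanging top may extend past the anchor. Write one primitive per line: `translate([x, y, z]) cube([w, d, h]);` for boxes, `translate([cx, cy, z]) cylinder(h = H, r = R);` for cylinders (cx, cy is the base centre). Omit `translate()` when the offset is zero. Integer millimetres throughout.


translate([525, 298, 0]) cylinder(h = 23, r = 114);
translate([525, 298, 23]) cylinder(h = 181, r = 22);
translate([525, 298, 204]) cylinder(h = 23, r = 114);


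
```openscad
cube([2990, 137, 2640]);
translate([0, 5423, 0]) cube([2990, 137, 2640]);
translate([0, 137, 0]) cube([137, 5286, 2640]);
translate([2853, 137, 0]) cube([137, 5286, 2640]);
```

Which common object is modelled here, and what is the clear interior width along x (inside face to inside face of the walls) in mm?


A house (or room) frame. The interior width is 2716 mm.

Four 2640 mm walls enclosing a rectangle with no floor or roof — a room or house frame. Outside width is 2990 mm and wall thickness is 137 mm, so the interior width is 2990 − 2 × 137 = 2716 mm.


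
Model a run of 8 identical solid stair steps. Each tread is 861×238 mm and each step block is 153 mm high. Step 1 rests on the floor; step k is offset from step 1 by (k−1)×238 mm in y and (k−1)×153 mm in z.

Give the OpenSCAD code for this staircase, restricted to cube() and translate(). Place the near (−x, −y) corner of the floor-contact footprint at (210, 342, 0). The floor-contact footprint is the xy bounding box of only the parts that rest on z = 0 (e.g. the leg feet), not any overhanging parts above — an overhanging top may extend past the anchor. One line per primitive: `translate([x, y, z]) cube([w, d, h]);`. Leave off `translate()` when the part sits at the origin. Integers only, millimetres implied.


translate([210, 342, 0]) cube([861, 238, 153]);
translate([210, 580, 153]) cube([861, 238, 153]);
translate([210, 818, 306]) cube([861, 238, 153]);
translate([210, 1056, 459]) cube([861, 238, 153]);
translate([210, 1294, 612]) cube([861, 238, 153]);
translate([210, 1532, 765]) cube([861, 238, 153]);
translate([210, 1770, 918]) cube([861, 238, 153]);
translate([210, 2008, 1071]) cube([861, 238, 153]);


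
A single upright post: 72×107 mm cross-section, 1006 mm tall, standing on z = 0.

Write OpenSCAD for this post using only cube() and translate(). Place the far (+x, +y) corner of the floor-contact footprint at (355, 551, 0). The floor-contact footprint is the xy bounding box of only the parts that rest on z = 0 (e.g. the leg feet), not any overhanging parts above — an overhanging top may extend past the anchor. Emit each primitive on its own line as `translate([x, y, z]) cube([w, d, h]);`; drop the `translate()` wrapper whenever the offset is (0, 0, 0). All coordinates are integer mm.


translate([283, 444, 0]) cube([72, 107, 1006]);


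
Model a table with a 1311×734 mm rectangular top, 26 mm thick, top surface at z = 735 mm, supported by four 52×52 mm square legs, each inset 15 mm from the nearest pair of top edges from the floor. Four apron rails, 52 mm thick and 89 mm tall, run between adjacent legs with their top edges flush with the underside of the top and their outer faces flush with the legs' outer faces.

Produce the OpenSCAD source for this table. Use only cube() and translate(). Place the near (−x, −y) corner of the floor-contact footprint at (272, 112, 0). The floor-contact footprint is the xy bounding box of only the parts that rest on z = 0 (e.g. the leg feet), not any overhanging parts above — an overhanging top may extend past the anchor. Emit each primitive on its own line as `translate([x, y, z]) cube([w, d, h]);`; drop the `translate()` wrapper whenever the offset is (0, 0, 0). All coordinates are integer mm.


translate([257, 97, 709]) cube([1311, 734, 26]);
translate([272, 112, 0]) cube([52, 52, 709]);
translate([1501, 112, 0]) cube([52, 52, 709]);
translate([272, 764, 0]) cube([52, 52, 709]);
translate([1501, 764, 0]) cube([52, 52, 709]);
translate([324, 112, 620]) cube([1177, 52, 89]);
translate([324, 764, 620]) cube([1177, 52, 89]);
translate([272, 164, 620]) cube([52, 600, 89]);
translate([1501, 164, 620]) cube([52, 600, 89]);


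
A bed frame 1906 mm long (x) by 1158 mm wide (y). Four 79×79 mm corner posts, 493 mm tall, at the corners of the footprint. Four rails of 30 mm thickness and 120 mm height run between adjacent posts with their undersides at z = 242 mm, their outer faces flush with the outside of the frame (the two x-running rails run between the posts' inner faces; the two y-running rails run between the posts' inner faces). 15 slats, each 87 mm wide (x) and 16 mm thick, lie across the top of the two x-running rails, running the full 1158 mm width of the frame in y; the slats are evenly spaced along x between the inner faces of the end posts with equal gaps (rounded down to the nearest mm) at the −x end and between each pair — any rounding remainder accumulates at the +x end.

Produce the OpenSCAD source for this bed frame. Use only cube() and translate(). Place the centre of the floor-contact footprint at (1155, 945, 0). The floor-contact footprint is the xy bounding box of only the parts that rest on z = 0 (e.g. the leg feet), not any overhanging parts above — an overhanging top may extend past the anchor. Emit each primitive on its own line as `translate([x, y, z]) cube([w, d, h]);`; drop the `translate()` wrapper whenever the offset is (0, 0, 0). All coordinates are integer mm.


translate([202, 366, 0]) cube([79, 79, 493]);
translate([202, 1445, 0]) cube([79, 79, 493]);
translate([2029, 366, 0]) cube([79, 79, 493]);
translate([2029, 1445, 0]) cube([79, 79, 493]);
translate([281, 366, 242]) cube([1748, 30, 120]);
translate([281, 1494, 242]) cube([1748, 30, 120]);
translate([202, 445, 242]) cube([30, 1000, 120]);
translate([2078, 445, 242]) cube([30, 1000, 120]);
translate([308, 366, 362]) cube([87, 1158, 16]);
translate([422, 366, 362]) cube([87, 1158, 16]);
translate([536, 366, 362]) cube([87, 1158, 16]);
translate([650, 366, 362]) cube([87, 1158, 16]);
translate([764, 366, 362]) cube([87, 1158, 16]);
translate([878, 366, 362]) cube([87, 1158, 16]);
translate([992, 366, 362]) cube([87, 1158, 16]);
translate([1106, 366, 362]) cube([87, 1158, 16]);
translate([1220, 366, 362]) cube([87, 1158, 16]);
translate([1334, 366, 362]) cube([87, 1158, 16]);
translate([1448, 366, 362]) cube([87, 1158, 16]);
translate([1562, 366, 362]) cube([87, 1158, 16]);
translate([1676, 366, 362]) cube([87, 1158, 16]);
translate([1790, 366, 362]) cube([87, 1158, 16]);
translate([1904, 366, 362]) cube([87, 1158, 16]);


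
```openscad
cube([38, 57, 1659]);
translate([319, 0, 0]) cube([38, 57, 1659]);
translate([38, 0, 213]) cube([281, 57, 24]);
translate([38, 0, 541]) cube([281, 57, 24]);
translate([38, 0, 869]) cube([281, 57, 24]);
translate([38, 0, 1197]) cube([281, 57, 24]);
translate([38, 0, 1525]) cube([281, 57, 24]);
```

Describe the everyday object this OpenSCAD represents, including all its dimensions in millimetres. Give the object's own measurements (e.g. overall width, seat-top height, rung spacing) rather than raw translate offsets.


A straight ladder. Two 38×57 mm vertical rails, 1659 mm tall, stand 357 mm apart (outside-to-outside) with their front faces coplanar on the −y side. 5 rungs, each 57 mm deep and 24 mm tall, span between the inner faces of the rails, front faces flush with the rails. The lowest rung's underside is at z = 213 mm and rungs are spaced 328 mm apart (underside to underside).


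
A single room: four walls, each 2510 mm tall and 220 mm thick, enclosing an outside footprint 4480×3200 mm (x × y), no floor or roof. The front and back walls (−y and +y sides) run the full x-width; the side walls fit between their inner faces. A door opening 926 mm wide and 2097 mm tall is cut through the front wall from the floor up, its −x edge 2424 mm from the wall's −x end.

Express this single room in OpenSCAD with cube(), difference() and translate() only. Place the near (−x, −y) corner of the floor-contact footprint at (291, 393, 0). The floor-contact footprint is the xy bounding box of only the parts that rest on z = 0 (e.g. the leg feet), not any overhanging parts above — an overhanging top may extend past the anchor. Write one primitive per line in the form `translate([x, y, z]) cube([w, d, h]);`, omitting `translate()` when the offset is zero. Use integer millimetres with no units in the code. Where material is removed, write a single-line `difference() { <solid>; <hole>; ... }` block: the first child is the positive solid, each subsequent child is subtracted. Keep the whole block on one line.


difference() { translate([291, 393, 0]) cube([4480, 220, 2510]); translate([2715, 393, 0]) cube([926, 220, 2097]); }
translate([291, 3373, 0]) cube([4480, 220, 2510]);
translate([291, 613, 0]) cube([220, 2760, 2510]);
translate([4551, 613, 0]) cube([220, 2760, 2510]);


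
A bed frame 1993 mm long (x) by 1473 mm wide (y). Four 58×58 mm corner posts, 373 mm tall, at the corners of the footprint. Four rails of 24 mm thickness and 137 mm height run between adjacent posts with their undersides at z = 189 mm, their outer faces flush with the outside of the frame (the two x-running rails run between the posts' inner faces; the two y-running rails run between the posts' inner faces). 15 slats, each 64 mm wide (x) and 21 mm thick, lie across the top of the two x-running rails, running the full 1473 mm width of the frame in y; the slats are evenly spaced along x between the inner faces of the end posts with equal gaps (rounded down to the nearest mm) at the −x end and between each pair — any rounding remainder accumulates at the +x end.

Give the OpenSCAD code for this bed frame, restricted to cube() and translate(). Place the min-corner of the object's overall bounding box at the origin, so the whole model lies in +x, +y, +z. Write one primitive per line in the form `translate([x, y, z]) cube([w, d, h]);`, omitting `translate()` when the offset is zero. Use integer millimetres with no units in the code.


// slat z = rail_z + rail_h = 189 + 137 = 326
// slat gap = ⌊(1877 − 15·64) / 16⌋ = 57
cube([58, 58, 373]);
translate([0, 1415, 0]) cube([58, 58, 373]);
translate([1935, 0, 0]) cube([58, 58, 373]);
translate([1935, 1415, 0]) cube([58, 58, 373]);
translate([58, 0, 189]) cube([1877, 24, 137]);
translate([58, 1449, 189]) cube([1877, 24, 137]);
translate([0, 58, 189]) cube([24, 1357, 137]);
translate([1969, 58, 189]) cube([24, 1357, 137]);
translate([115, 0, 326]) cube([64, 1473, 21]);
translate([236, 0, 326]) cube([64, 1473, 21]);
translate([357, 0, 326]) cube([64, 1473, 21]);
translate([478, 0, 326]) cube([64, 1473, 21]);
translate([599, 0, 326]) cube([64, 1473, 21]);
translate([720, 0, 326]) cube([64, 1473, 21]);
translate([841, 0, 326]) cube([64, 1473, 21]);
translate([962, 0, 326]) cube([64, 1473, 21]);
translate([1083, 0, 326]) cube([64, 1473, 21]);
translate([1204, 0, 326]) cube([64, 1473, 21]);
translate([1325, 0, 326]) cube([64, 1473, 21]);
translate([1446, 0, 326]) cube([64, 1473, 21]);
translate([1567, 0, 326]) cube([64, 1473, 21]);
translate([1688, 0, 326]) cube([64, 1473, 21]);
translate([1809, 0, 326]) cube([64, 1473, 21]);


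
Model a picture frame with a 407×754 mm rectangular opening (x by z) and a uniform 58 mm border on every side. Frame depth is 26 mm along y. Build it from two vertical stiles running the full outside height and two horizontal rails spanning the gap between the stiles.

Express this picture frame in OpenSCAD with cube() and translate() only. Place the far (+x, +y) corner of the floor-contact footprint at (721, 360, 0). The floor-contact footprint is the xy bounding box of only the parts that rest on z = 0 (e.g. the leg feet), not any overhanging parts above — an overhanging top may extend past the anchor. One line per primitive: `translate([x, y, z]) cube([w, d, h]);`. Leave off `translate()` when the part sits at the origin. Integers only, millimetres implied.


translate([198, 334, 0]) cube([58, 26, 870]);
translate([663, 334, 0]) cube([58, 26, 870]);
translate([256, 334, 0]) cube([407, 26, 58]);
translate([256, 334, 812]) cube([407, 26, 58]);


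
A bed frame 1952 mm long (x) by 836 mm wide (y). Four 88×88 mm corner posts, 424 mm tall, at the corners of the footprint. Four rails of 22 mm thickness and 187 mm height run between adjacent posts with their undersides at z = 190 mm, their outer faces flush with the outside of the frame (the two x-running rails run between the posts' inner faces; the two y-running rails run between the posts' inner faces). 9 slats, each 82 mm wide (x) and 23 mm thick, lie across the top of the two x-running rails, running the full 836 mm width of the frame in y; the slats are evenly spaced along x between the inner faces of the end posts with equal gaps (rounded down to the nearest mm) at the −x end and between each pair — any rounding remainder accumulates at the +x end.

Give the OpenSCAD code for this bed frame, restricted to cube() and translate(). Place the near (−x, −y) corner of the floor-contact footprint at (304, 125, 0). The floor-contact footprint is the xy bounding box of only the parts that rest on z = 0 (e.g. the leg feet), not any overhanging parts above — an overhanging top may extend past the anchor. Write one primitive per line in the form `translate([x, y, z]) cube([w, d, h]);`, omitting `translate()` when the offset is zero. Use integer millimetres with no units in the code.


// slat z = rail_z + rail_h = 190 + 187 = 377
// slat gap = ⌊(1776 − 9·82) / 10⌋ = 103
translate([304, 125, 0]) cube([88, 88, 424]);
translate([304, 873, 0]) cube([88, 88, 424]);
translate([2168, 125, 0]) cube([88, 88, 424]);
translate([2168, 873, 0]) cube([88, 88, 424]);
translate([392, 125, 190]) cube([1776, 22, 187]);
translate([392, 939, 190]) cube([1776, 22, 187]);
translate([304, 213, 190]) cube([22, 660, 187]);
translate([2234, 213, 190]) cube([22, 660, 187]);
translate([495, 125, 377]) cube([82, 836, 23]);
translate([680, 125, 377]) cube([82, 836, 23]);
translate([865, 125, 377]) cube([82, 836, 23]);
translate([1050, 125, 377]) cube([82, 836, 23]);
translate([1235, 125, 377]) cube([82, 836, 23]);
translate([1420, 125, 377]) cube([82, 836, 23]);
translate([1605, 125, 377]) cube([82, 836, 23]);
translate([1790, 125, 377]) cube([82, 836, 23]);
translate([1975, 125, 377]) cube([82, 836, 23]);


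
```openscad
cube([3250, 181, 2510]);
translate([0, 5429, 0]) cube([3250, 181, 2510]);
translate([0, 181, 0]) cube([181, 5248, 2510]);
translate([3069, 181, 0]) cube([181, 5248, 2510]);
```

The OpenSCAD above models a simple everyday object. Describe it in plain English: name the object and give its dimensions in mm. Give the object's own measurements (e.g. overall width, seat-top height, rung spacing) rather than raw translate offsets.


The wall frame of a small rectangular building: four walls, each 2510 mm tall and 181 mm thick, enclosing a footprint 3250 mm (x) by 5610 mm (y) outside-to-outside, with no floor or roof. The front and back walls (the −y and +y sides) span the full width; the two side walls fit between them.


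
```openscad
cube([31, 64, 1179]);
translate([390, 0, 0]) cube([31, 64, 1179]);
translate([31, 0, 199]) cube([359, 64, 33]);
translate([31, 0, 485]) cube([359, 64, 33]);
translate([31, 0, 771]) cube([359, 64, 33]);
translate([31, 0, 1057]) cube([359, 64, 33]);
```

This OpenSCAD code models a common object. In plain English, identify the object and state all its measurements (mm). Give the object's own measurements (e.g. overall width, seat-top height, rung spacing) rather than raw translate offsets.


A straight ladder. Two 31×64 mm vertical rails, 1179 mm tall, stand 421 mm apart (outside-to-outside) with their front faces coplanar on the −y side. 4 rungs, each 64 mm deep and 33 mm tall, span between the inner faces of the rails, front faces flush with the rails. The lowest rung's underside is at z = 199 mm and rungs are spaced 286 mm apart (underside to underside).


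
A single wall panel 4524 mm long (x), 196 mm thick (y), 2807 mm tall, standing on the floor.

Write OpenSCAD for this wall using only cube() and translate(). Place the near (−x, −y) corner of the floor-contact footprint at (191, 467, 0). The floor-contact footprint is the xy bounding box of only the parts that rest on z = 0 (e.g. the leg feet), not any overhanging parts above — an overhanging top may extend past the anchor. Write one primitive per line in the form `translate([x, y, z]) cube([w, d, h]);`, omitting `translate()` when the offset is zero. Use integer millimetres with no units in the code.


translate([191, 467, 0]) cube([4524, 196, 2807]);


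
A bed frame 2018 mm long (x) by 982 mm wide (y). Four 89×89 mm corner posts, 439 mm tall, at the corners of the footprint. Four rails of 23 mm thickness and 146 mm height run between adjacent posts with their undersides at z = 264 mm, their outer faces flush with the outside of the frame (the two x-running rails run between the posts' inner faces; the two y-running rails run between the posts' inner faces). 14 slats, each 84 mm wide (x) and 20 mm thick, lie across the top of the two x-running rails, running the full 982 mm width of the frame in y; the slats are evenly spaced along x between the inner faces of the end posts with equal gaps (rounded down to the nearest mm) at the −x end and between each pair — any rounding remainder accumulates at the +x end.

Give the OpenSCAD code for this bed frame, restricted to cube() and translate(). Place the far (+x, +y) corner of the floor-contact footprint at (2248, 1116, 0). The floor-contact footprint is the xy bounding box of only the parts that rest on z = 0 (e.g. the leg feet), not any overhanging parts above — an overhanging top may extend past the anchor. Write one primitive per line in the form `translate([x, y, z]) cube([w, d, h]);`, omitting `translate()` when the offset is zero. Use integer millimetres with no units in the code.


translate([230, 134, 0]) cube([89, 89, 439]);
translate([230, 1027, 0]) cube([89, 89, 439]);
translate([2159, 134, 0]) cube([89, 89, 439]);
translate([2159, 1027, 0]) cube([89, 89, 439]);
translate([319, 134, 264]) cube([1840, 23, 146]);
translate([319, 1093, 264]) cube([1840, 23, 146]);
translate([230, 223, 264]) cube([23, 804, 146]);
translate([2225, 223, 264]) cube([23, 804, 146]);
translate([363, 134, 410]) cube([84, 982, 20]);
translate([491, 134, 410]) cube([84, 982, 20]);
translate([619, 134, 410]) cube([84, 982, 20]);
translate([747, 134, 410]) cube([84, 982, 20]);
translate([875, 134, 410]) cube([84, 982, 20]);
translate([1003, 134, 410]) cube([84, 982, 20]);
translate([1131, 134, 410]) cube([84, 982, 20]);
translate([1259, 134, 410]) cube([84, 982, 20]);
translate([1387, 134, 410]) cube([84, 982, 20]);
translate([1515, 134, 410]) cube([84, 982, 20]);
translate([1643, 134, 410]) cube([84, 982, 20]);
translate([1771, 134, 410]) cube([84, 982, 20]);
translate([1899, 134, 410]) cube([84, 982, 20]);
translate([2027, 134, 410]) cube([84, 982, 20]);


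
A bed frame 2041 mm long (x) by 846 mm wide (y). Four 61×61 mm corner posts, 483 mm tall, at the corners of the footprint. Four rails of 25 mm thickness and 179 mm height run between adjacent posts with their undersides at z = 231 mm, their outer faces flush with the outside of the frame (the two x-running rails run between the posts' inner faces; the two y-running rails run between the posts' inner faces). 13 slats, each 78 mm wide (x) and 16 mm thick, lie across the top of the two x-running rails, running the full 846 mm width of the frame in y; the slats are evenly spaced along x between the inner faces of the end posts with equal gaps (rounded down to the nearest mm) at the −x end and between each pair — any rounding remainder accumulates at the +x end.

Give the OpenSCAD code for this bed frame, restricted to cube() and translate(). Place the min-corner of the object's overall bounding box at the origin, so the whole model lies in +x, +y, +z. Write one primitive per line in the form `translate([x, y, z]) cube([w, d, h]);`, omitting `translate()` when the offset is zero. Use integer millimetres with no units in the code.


cube([61, 61, 483]);
translate([0, 785, 0]) cube([61, 61, 483]);
translate([1980, 0, 0]) cube([61, 61, 483]);
translate([1980, 785, 0]) cube([61, 61, 483]);
translate([61, 0, 231]) cube([1919, 25, 179]);
translate([61, 821, 231]) cube([1919, 25, 179]);
translate([0, 61, 231]) cube([25, 724, 179]);
translate([2016, 61, 231]) cube([25, 724, 179]);
translate([125, 0, 410]) cube([78, 846, 16]);
translate([267, 0, 410]) cube([78, 846, 16]);
translate([409, 0, 410]) cube([78, 846, 16]);
translate([551, 0, 410]) cube([78, 846, 16]);
translate([693, 0, 410]) cube([78, 846, 16]);
translate([835, 0, 410]) cube([78, 846, 16]);
translate([977, 0, 410]) cube([78, 846, 16]);
translate([1119, 0, 410]) cube([78, 846, 16]);
translate([1261, 0, 410]) cube([78, 846, 16]);
translate([1403, 0, 410]) cube([78, 846, 16]);
translate([1545, 0, 410]) cube([78, 846, 16]);
translate([1687, 0, 410]) cube([78, 846, 16]);
translate([1829, 0, 410]) cube([78, 846, 16]);
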